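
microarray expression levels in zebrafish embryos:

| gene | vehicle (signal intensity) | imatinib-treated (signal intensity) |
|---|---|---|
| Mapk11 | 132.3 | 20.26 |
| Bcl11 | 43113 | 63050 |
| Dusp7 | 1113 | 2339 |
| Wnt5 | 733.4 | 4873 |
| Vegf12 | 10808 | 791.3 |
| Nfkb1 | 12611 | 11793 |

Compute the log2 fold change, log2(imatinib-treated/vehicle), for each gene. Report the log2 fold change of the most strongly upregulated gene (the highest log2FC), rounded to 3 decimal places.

log2(20.26/132.3) = -2.707  (Mapk11)
log2(63050/43113) = 0.548  (Bcl11)
log2(2339/1113) = 1.071  (Dusp7)
log2(4873/733.4) = 2.732  (Wnt5)
log2(791.3/10808) = -3.772  (Vegf12)
log2(11793/12611) = -0.097  (Nfkb1)
Wnt5 is most strongly upregulated.

2.732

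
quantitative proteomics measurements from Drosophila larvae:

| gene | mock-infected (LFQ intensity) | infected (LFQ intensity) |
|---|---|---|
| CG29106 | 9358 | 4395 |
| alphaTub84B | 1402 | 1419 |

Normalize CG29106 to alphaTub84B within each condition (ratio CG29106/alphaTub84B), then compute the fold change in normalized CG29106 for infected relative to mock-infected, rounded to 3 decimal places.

CG29106/alphaTub84B (mock-infected) = 9358 / 1402 = 6.6748
CG29106/alphaTub84B (infected) = 4395 / 1419 = 3.0973
Fold change = 3.0973 / 6.6748 = 0.4640

0.464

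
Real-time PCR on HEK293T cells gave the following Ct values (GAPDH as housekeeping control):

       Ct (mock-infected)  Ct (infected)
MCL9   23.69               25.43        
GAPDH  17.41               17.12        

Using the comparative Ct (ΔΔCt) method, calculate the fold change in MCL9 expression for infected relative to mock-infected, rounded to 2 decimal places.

ΔCt(mock-infected) = 23.690 − 17.410 = 6.280
ΔCt(infected) = 25.430 − 17.120 = 8.310
ΔΔCt = 8.310 − 6.280 = 2.030
Fold change = 2^(−2.030) = 0.245

0.24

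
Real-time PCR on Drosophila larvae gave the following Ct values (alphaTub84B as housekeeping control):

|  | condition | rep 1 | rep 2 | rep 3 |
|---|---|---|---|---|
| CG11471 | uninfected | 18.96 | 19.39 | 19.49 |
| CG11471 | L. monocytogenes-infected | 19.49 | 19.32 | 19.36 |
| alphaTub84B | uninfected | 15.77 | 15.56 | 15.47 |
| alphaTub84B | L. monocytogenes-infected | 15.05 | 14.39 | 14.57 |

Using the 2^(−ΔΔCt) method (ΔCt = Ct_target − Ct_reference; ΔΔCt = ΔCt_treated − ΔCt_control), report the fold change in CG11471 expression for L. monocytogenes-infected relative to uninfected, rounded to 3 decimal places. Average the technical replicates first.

0.486

Mean Ct: CG11471 uninfected 19.280; CG11471 L. monocytogenes-infected 19.390; alphaTub84B uninfected 15.600; alphaTub84B L. monocytogenes-infected 14.670
ΔCt(uninfected) = 19.280 − 15.600 = 3.680
ΔCt(L. monocytogenes-infected) = 19.390 − 14.670 = 4.720
ΔΔCt = 4.720 − 3.680 = 1.040
Fold change = 2^(−1.040) = 0.4863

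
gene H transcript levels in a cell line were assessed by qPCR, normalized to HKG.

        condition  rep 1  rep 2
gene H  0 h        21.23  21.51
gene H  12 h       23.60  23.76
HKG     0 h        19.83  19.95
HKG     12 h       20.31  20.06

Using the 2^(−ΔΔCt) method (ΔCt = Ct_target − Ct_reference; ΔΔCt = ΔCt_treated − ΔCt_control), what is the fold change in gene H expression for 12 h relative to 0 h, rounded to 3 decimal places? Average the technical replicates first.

Mean Ct: gene H 0 h 21.370; gene H 12 h 23.680; HKG 0 h 19.890; HKG 12 h 20.185
ΔCt(0 h) = 21.370 − 19.890 = 1.480
ΔCt(12 h) = 23.680 − 20.185 = 3.495
ΔΔCt = 3.495 − 1.480 = 2.015
Fold change = 2^(−2.015) = 0.2474

0.247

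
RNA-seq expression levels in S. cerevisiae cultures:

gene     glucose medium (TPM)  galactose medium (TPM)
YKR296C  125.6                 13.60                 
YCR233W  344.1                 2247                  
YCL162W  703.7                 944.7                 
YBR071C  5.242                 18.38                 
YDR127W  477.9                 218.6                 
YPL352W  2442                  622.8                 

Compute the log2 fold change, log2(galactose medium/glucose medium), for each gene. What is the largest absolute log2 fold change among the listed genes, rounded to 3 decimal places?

3.207

log2(13.60/125.6) = -3.207  (YKR296C)
log2(2247/344.1) = 2.707  (YCR233W)
log2(944.7/703.7) = 0.425  (YCL162W)
log2(18.38/5.242) = 1.810  (YBR071C)
log2(218.6/477.9) = -1.128  (YDR127W)
log2(622.8/2442) = -1.971  (YPL352W)
The largest magnitude belongs to YKR296C.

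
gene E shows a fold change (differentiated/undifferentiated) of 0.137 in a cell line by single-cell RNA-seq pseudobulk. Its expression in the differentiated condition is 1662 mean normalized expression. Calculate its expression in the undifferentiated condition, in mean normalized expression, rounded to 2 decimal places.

12131.39

undifferentiated expression = 1662 / 0.137 = 12131.39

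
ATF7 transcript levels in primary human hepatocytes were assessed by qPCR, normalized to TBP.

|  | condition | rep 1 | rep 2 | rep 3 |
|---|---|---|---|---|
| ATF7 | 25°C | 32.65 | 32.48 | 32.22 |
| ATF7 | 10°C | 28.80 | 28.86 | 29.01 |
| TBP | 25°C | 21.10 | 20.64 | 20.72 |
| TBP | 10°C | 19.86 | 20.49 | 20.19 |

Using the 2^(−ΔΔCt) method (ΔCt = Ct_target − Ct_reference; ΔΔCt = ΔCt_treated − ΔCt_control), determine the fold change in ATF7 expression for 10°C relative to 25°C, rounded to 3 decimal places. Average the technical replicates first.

7.568

Mean Ct: ATF7 25°C 32.450; ATF7 10°C 28.890; TBP 25°C 20.820; TBP 10°C 20.180
ΔCt(25°C) = 32.450 − 20.820 = 11.630
ΔCt(10°C) = 28.890 − 20.180 = 8.710
ΔΔCt = 8.710 − 11.630 = -2.920
Fold change = 2^(−(-2.920)) = 2^2.920 = 7.5685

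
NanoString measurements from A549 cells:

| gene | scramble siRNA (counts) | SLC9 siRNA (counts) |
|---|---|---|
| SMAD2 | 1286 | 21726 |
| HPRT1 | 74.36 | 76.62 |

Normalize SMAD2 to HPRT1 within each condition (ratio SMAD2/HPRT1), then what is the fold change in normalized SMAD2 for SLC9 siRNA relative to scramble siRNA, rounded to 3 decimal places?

16.396

SMAD2/HPRT1 (scramble siRNA) = 1286 / 74.36 = 17.294
SMAD2/HPRT1 (SLC9 siRNA) = 21726 / 76.62 = 283.56
Fold change = 283.56 / 17.294 = 16.3959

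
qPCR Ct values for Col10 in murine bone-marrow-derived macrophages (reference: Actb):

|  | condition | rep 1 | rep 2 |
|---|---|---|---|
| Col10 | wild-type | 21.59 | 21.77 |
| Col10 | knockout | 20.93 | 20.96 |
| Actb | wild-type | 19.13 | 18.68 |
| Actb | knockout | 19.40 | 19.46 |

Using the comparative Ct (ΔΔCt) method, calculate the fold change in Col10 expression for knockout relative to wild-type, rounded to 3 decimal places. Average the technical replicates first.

Mean Ct: Col10 wild-type 21.680; Col10 knockout 20.945; Actb wild-type 18.905; Actb knockout 19.430
ΔCt(wild-type) = 21.680 − 18.905 = 2.775
ΔCt(knockout) = 20.945 − 19.430 = 1.515
ΔΔCt = 1.515 − 2.775 = -1.260
Fold change = 2^(−(-1.260)) = 2^1.260 = 2.3950

2.395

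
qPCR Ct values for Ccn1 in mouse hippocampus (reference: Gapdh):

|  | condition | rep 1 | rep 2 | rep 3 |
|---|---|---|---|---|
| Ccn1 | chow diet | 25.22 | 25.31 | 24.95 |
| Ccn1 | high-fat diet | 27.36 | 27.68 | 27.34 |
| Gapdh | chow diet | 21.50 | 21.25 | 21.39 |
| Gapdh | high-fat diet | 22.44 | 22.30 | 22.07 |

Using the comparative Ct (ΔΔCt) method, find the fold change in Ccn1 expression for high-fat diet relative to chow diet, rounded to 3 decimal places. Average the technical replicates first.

0.376

Mean Ct: Ccn1 chow diet 25.160; Ccn1 high-fat diet 27.460; Gapdh chow diet 21.380; Gapdh high-fat diet 22.270
ΔCt(chow diet) = 25.160 − 21.380 = 3.780
ΔCt(high-fat diet) = 27.460 − 22.270 = 5.190
ΔΔCt = 5.190 − 3.780 = 1.410
Fold change = 2^(−1.410) = 0.3763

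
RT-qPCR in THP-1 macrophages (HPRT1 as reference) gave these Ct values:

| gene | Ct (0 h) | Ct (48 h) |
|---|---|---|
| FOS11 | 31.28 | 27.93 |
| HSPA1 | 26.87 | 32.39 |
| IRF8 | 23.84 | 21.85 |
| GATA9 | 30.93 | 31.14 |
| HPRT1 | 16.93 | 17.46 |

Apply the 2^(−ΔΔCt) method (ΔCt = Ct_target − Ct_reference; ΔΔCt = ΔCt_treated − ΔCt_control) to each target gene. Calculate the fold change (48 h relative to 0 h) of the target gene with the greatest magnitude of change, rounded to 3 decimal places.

0.031

FOS11: ΔΔCt = (27.93−17.46) − (31.28−16.93) = 10.47 − 14.35 = -3.88; fold change = 2^3.88 = 14.723
HSPA1: ΔΔCt = (32.39−17.46) − (26.87−16.93) = 14.93 − 9.94 = 4.99; fold change = 2^-4.99 = 0.031
IRF8: ΔΔCt = (21.85−17.46) − (23.84−16.93) = 4.39 − 6.91 = -2.52; fold change = 2^2.52 = 5.736
GATA9: ΔΔCt = (31.14−17.46) − (30.93−16.93) = 13.68 − 14.00 = -0.32; fold change = 2^0.32 = 1.248
HSPA1 has the largest |ΔΔCt| = 4.99.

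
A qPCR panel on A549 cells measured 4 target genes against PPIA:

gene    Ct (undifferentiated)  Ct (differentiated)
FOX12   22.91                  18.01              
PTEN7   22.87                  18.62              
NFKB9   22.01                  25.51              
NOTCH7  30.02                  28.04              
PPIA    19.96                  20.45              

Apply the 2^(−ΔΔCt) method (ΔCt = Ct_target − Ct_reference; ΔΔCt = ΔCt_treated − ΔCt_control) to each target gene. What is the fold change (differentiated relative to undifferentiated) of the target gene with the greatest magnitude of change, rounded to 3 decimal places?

FOX12: ΔΔCt = (18.01−20.45) − (22.91−19.96) = -2.44 − 2.95 = -5.39; fold change = 2^5.39 = 41.933
PTEN7: ΔΔCt = (18.62−20.45) − (22.87−19.96) = -1.83 − 2.91 = -4.74; fold change = 2^4.74 = 26.723
NFKB9: ΔΔCt = (25.51−20.45) − (22.01−19.96) = 5.06 − 2.05 = 3.01; fold change = 2^-3.01 = 0.124
NOTCH7: ΔΔCt = (28.04−20.45) − (30.02−19.96) = 7.59 − 10.06 = -2.47; fold change = 2^2.47 = 5.540
FOX12 has the largest |ΔΔCt| = 5.39.

41.933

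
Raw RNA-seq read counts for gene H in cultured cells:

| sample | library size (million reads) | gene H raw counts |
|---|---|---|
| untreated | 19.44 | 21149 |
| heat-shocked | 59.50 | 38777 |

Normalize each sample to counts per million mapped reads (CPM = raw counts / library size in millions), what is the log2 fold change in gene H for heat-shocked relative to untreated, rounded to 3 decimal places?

CPM(untreated) = 21149 / 19.44 = 1087.9115
CPM(heat-shocked) = 38777 / 59.50 = 651.7143
Fold change = 651.7143 / 1087.9115 = 0.59905
log2(0.59905) = -0.7392

-0.739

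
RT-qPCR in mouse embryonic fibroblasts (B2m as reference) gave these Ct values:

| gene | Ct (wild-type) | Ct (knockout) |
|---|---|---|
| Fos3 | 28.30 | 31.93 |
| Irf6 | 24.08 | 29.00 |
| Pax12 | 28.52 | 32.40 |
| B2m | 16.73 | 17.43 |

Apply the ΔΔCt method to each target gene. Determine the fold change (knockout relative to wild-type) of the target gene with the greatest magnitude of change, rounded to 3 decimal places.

Fos3: ΔΔCt = (31.93−17.43) − (28.30−16.73) = 14.50 − 11.57 = 2.93; fold change = 2^-2.93 = 0.131
Irf6: ΔΔCt = (29.00−17.43) − (24.08−16.73) = 11.57 − 7.35 = 4.22; fold change = 2^-4.22 = 0.054
Pax12: ΔΔCt = (32.40−17.43) − (28.52−16.73) = 14.97 − 11.79 = 3.18; fold change = 2^-3.18 = 0.110
Irf6 has the largest |ΔΔCt| = 4.22.

0.054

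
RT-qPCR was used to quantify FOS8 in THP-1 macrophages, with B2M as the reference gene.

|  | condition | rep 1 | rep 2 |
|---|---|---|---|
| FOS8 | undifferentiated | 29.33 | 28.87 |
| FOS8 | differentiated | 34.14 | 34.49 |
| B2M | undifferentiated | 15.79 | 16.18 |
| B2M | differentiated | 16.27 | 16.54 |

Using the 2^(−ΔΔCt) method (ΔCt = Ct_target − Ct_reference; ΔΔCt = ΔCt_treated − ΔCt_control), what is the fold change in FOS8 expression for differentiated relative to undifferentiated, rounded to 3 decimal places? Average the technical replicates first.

0.036

Mean Ct: FOS8 undifferentiated 29.100; FOS8 differentiated 34.315; B2M undifferentiated 15.985; B2M differentiated 16.405
ΔCt(undifferentiated) = 29.100 − 15.985 = 13.115
ΔCt(differentiated) = 34.315 − 16.405 = 17.910
ΔΔCt = 17.910 − 13.115 = 4.795
Fold change = 2^(−4.795) = 0.0360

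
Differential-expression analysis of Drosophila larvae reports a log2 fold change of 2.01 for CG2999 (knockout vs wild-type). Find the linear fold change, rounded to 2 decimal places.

Fold change = 2^(2.01) = 4.028

4.03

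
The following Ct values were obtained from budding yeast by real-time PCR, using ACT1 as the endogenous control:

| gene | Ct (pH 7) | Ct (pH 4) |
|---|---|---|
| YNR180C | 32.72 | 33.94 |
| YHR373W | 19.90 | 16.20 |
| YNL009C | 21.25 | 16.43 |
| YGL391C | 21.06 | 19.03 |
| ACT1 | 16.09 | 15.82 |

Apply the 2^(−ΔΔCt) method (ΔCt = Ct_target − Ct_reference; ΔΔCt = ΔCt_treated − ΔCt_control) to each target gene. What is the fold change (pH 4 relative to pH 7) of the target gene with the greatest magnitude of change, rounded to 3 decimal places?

YNR180C: ΔΔCt = (33.94−15.82) − (32.72−16.09) = 18.12 − 16.63 = 1.49; fold change = 2^-1.49 = 0.356
YHR373W: ΔΔCt = (16.20−15.82) − (19.90−16.09) = 0.38 − 3.81 = -3.43; fold change = 2^3.43 = 10.778
YNL009C: ΔΔCt = (16.43−15.82) − (21.25−16.09) = 0.61 − 5.16 = -4.55; fold change = 2^4.55 = 23.425
YGL391C: ΔΔCt = (19.03−15.82) − (21.06−16.09) = 3.21 − 4.97 = -1.76; fold change = 2^1.76 = 3.387
YNL009C has the largest |ΔΔCt| = 4.55.

23.425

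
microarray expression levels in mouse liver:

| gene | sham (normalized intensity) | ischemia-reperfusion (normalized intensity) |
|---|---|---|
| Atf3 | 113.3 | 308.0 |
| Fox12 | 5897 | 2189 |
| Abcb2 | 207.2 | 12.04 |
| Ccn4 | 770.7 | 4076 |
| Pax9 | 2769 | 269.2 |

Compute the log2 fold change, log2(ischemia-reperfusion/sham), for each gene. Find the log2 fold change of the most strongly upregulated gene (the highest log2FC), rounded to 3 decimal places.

2.403

log2(308.0/113.3) = 1.443  (Atf3)
log2(2189/5897) = -1.430  (Fox12)
log2(12.04/207.2) = -4.105  (Abcb2)
log2(4076/770.7) = 2.403  (Ccn4)
log2(269.2/2769) = -3.363  (Pax9)
Ccn4 is most strongly upregulated.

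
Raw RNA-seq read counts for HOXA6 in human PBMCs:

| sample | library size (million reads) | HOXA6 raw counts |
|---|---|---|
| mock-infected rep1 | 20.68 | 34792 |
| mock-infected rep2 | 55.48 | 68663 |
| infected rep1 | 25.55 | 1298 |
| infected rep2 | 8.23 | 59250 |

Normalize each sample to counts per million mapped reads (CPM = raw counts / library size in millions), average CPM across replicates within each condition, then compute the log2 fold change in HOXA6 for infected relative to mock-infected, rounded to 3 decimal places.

1.312

CPM(mock-infected rep1) = 34792 / 20.68 = 1682.3985
CPM(mock-infected rep2) = 68663 / 55.48 = 1237.6172
CPM(infected rep1) = 1298 / 25.55 = 50.8023
CPM(infected rep2) = 59250 / 8.23 = 7199.2710
mean CPM(mock-infected) = 1460.0078; mean CPM(infected) = 3625.0367
Fold change = 3625.0367 / 1460.0078 = 2.48289
log2(2.48289) = 1.3120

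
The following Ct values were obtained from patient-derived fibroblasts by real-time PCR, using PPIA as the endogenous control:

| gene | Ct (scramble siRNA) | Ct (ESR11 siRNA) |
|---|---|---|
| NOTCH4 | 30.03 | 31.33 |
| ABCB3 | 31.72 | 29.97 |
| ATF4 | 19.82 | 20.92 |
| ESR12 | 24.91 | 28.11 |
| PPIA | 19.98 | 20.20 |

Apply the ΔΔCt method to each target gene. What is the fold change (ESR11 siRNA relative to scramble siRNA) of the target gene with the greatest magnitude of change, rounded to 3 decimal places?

NOTCH4: ΔΔCt = (31.33−20.20) − (30.03−19.98) = 11.13 − 10.05 = 1.08; fold change = 2^-1.08 = 0.473
ABCB3: ΔΔCt = (29.97−20.20) − (31.72−19.98) = 9.77 − 11.74 = -1.97; fold change = 2^1.97 = 3.918
ATF4: ΔΔCt = (20.92−20.20) − (19.82−19.98) = 0.72 − (-0.16) = 0.88; fold change = 2^-0.88 = 0.543
ESR12: ΔΔCt = (28.11−20.20) − (24.91−19.98) = 7.91 − 4.93 = 2.98; fold change = 2^-2.98 = 0.127
ESR12 has the largest |ΔΔCt| = 2.98.

0.127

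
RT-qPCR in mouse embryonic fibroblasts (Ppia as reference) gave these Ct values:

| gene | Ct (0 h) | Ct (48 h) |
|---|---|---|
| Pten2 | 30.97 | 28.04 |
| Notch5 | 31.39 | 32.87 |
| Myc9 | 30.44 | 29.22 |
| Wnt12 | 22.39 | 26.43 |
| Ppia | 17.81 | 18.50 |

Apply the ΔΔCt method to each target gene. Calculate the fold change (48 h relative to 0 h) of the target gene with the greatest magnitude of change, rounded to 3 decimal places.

12.295

Pten2: ΔΔCt = (28.04−18.50) − (30.97−17.81) = 9.54 − 13.16 = -3.62; fold change = 2^3.62 = 12.295
Notch5: ΔΔCt = (32.87−18.50) − (31.39−17.81) = 14.37 − 13.58 = 0.79; fold change = 2^-0.79 = 0.578
Myc9: ΔΔCt = (29.22−18.50) − (30.44−17.81) = 10.72 − 12.63 = -1.91; fold change = 2^1.91 = 3.758
Wnt12: ΔΔCt = (26.43−18.50) − (22.39−17.81) = 7.93 − 4.58 = 3.35; fold change = 2^-3.35 = 0.098
Pten2 has the largest |ΔΔCt| = 3.62.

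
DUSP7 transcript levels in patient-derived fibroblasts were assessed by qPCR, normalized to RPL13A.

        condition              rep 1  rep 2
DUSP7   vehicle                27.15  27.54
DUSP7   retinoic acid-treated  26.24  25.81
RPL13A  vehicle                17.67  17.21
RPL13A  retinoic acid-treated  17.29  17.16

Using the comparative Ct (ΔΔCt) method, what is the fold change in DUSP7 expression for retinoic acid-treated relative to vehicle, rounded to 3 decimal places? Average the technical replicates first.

2.151

Mean Ct: DUSP7 vehicle 27.345; DUSP7 retinoic acid-treated 26.025; RPL13A vehicle 17.440; RPL13A retinoic acid-treated 17.225
ΔCt(vehicle) = 27.345 − 17.440 = 9.905
ΔCt(retinoic acid-treated) = 26.025 − 17.225 = 8.800
ΔΔCt = 8.800 − 9.905 = -1.105
Fold change = 2^(−(-1.105)) = 2^1.105 = 2.1510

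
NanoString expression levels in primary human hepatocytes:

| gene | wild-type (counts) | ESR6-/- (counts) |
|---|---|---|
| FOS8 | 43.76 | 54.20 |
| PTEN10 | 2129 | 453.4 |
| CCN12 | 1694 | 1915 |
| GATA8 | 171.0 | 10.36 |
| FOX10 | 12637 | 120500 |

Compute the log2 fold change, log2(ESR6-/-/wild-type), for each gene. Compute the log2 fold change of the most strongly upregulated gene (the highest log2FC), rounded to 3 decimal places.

3.253

log2(54.20/43.76) = 0.309  (FOS8)
log2(453.4/2129) = -2.231  (PTEN10)
log2(1915/1694) = 0.177  (CCN12)
log2(10.36/171.0) = -4.045  (GATA8)
log2(120500/12637) = 3.253  (FOX10)
FOX10 is most strongly upregulated.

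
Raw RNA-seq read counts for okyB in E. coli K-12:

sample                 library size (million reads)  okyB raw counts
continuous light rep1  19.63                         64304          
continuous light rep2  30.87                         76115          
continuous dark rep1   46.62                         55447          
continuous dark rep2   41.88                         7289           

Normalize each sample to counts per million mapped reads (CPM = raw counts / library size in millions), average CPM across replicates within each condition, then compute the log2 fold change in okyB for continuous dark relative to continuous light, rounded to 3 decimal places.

-2.074

CPM(continuous light rep1) = 64304 / 19.63 = 3275.8023
CPM(continuous light rep2) = 76115 / 30.87 = 2465.6625
CPM(continuous dark rep1) = 55447 / 46.62 = 1189.3393
CPM(continuous dark rep2) = 7289 / 41.88 = 174.0449
mean CPM(continuous light) = 2870.7324; mean CPM(continuous dark) = 681.6921
Fold change = 681.6921 / 2870.7324 = 0.23746
log2(0.23746) = -2.0742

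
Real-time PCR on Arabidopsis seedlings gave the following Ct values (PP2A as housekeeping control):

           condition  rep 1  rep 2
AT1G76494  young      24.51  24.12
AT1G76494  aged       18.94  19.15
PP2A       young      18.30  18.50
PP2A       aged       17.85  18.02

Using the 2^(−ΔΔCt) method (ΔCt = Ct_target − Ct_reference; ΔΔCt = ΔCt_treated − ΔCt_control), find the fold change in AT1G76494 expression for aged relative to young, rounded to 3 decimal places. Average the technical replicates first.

27.954

Mean Ct: AT1G76494 young 24.315; AT1G76494 aged 19.045; PP2A young 18.400; PP2A aged 17.935
ΔCt(young) = 24.315 − 18.400 = 5.915
ΔCt(aged) = 19.045 − 17.935 = 1.110
ΔΔCt = 1.110 − 5.915 = -4.805
Fold change = 2^(−(-4.805)) = 2^4.805 = 27.9543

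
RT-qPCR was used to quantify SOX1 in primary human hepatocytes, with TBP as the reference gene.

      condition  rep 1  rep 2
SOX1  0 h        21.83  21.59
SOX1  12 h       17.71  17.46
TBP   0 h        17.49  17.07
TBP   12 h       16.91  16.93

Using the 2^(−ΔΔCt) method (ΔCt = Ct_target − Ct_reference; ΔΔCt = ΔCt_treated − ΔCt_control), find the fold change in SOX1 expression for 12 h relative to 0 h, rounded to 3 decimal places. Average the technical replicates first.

Mean Ct: SOX1 0 h 21.710; SOX1 12 h 17.585; TBP 0 h 17.280; TBP 12 h 16.920
ΔCt(0 h) = 21.710 − 17.280 = 4.430
ΔCt(12 h) = 17.585 − 16.920 = 0.665
ΔΔCt = 0.665 − 4.430 = -3.765
Fold change = 2^(−(-3.765)) = 2^3.765 = 13.5950

13.595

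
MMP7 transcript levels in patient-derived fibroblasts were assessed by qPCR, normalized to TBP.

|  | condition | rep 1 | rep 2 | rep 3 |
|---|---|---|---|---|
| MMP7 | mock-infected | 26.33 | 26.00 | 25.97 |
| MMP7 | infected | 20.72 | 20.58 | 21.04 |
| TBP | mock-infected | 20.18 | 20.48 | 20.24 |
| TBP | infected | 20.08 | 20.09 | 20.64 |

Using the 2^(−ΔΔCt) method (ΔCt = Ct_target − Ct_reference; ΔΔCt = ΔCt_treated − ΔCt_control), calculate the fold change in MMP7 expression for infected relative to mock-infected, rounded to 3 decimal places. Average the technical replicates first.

Mean Ct: MMP7 mock-infected 26.100; MMP7 infected 20.780; TBP mock-infected 20.300; TBP infected 20.270
ΔCt(mock-infected) = 26.100 − 20.300 = 5.800
ΔCt(infected) = 20.780 − 20.270 = 0.510
ΔΔCt = 0.510 − 5.800 = -5.290
Fold change = 2^(−(-5.290)) = 2^5.290 = 39.1245

39.124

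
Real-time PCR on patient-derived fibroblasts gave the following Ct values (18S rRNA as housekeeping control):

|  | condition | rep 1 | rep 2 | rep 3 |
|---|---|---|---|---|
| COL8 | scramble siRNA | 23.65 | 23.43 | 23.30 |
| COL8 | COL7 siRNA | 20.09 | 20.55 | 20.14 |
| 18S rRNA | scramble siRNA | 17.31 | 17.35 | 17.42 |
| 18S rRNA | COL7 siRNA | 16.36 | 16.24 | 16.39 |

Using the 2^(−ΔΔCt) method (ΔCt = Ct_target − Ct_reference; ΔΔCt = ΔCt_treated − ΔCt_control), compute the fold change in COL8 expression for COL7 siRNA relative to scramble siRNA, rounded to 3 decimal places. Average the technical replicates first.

Mean Ct: COL8 scramble siRNA 23.460; COL8 COL7 siRNA 20.260; 18S rRNA scramble siRNA 17.360; 18S rRNA COL7 siRNA 16.330
ΔCt(scramble siRNA) = 23.460 − 17.360 = 6.100
ΔCt(COL7 siRNA) = 20.260 − 16.330 = 3.930
ΔΔCt = 3.930 − 6.100 = -2.170
Fold change = 2^(−(-2.170)) = 2^2.170 = 4.5002

4.500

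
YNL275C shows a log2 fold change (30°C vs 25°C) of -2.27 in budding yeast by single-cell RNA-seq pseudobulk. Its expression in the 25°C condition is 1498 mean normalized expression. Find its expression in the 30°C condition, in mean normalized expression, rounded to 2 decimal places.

310.58

Fold change = 2^(-2.27) = 0.2073
30°C expression = 1498 × 0.2073 = 310.58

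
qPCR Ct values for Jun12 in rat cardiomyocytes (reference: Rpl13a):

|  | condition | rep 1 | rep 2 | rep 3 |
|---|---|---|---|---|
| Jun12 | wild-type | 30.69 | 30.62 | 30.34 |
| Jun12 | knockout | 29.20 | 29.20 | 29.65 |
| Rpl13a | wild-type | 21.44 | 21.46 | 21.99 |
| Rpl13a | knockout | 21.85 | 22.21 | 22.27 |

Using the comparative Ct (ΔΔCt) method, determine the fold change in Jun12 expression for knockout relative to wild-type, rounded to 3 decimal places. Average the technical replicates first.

3.204

Mean Ct: Jun12 wild-type 30.550; Jun12 knockout 29.350; Rpl13a wild-type 21.630; Rpl13a knockout 22.110
ΔCt(wild-type) = 30.550 − 21.630 = 8.920
ΔCt(knockout) = 29.350 − 22.110 = 7.240
ΔΔCt = 7.240 − 8.920 = -1.680
Fold change = 2^(−(-1.680)) = 2^1.680 = 3.2043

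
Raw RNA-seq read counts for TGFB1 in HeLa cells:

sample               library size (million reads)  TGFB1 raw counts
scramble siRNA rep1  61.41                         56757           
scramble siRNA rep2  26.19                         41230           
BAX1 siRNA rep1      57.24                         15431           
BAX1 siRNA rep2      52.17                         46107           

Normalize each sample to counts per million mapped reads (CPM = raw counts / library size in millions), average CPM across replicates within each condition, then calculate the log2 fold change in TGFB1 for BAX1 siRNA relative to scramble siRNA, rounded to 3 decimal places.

CPM(scramble siRNA rep1) = 56757 / 61.41 = 924.2306
CPM(scramble siRNA rep2) = 41230 / 26.19 = 1574.2650
CPM(BAX1 siRNA rep1) = 15431 / 57.24 = 269.5842
CPM(BAX1 siRNA rep2) = 46107 / 52.17 = 883.7838
mean CPM(scramble siRNA) = 1249.2478; mean CPM(BAX1 siRNA) = 576.6840
Fold change = 576.6840 / 1249.2478 = 0.46162
log2(0.46162) = -1.1152

-1.115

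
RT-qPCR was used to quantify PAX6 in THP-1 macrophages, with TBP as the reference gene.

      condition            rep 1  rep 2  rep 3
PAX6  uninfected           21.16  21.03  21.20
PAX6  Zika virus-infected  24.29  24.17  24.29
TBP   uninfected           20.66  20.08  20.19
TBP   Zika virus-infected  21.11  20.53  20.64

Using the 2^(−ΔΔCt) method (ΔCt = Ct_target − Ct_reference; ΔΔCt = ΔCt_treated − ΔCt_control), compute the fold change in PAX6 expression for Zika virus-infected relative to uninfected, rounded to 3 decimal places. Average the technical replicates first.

0.157

Mean Ct: PAX6 uninfected 21.130; PAX6 Zika virus-infected 24.250; TBP uninfected 20.310; TBP Zika virus-infected 20.760
ΔCt(uninfected) = 21.130 − 20.310 = 0.820
ΔCt(Zika virus-infected) = 24.250 − 20.760 = 3.490
ΔΔCt = 3.490 − 0.820 = 2.670
Fold change = 2^(−2.670) = 0.1571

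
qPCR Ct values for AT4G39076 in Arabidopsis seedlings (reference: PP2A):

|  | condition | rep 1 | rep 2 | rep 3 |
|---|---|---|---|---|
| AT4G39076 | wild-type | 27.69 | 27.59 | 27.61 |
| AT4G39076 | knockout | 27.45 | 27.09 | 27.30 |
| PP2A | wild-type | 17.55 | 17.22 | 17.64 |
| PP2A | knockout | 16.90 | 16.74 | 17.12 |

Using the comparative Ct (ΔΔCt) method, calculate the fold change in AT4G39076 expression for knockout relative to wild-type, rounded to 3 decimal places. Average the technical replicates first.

0.871

Mean Ct: AT4G39076 wild-type 27.630; AT4G39076 knockout 27.280; PP2A wild-type 17.470; PP2A knockout 16.920
ΔCt(wild-type) = 27.630 − 17.470 = 10.160
ΔCt(knockout) = 27.280 − 16.920 = 10.360
ΔΔCt = 10.360 − 10.160 = 0.200
Fold change = 2^(−0.200) = 0.8706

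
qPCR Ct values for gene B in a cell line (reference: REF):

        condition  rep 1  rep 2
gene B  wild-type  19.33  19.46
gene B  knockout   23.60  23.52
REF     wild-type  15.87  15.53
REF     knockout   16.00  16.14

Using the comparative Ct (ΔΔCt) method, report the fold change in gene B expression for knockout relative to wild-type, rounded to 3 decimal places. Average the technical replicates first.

0.072

Mean Ct: gene B wild-type 19.395; gene B knockout 23.560; REF wild-type 15.700; REF knockout 16.070
ΔCt(wild-type) = 19.395 − 15.700 = 3.695
ΔCt(knockout) = 23.560 − 16.070 = 7.490
ΔΔCt = 7.490 − 3.695 = 3.795
Fold change = 2^(−3.795) = 0.0720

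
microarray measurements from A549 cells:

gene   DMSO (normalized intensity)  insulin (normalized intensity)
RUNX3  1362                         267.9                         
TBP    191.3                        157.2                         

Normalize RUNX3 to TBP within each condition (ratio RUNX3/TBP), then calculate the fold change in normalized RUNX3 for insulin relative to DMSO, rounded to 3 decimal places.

0.239

RUNX3/TBP (DMSO) = 1362 / 191.3 = 7.1197
RUNX3/TBP (insulin) = 267.9 / 157.2 = 1.7042
Fold change = 1.7042 / 7.1197 = 0.2394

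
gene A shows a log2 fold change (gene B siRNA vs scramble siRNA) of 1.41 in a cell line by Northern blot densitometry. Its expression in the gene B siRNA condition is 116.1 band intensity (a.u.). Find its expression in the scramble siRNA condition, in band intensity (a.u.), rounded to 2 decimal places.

Fold change = 2^(1.41) = 2.6574
scramble siRNA expression = 116.1 / 2.6574 = 43.69

43.69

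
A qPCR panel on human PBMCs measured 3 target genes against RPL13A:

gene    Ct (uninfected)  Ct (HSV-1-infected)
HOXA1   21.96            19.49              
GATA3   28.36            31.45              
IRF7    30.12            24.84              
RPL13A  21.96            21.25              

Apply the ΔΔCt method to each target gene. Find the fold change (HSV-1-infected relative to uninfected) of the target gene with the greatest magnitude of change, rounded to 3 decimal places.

HOXA1: ΔΔCt = (19.49−21.25) − (21.96−21.96) = -1.76 − 0.00 = -1.76; fold change = 2^1.76 = 3.387
GATA3: ΔΔCt = (31.45−21.25) − (28.36−21.96) = 10.20 − 6.40 = 3.80; fold change = 2^-3.80 = 0.072
IRF7: ΔΔCt = (24.84−21.25) − (30.12−21.96) = 3.59 − 8.16 = -4.57; fold change = 2^4.57 = 23.752
IRF7 has the largest |ΔΔCt| = 4.57.

23.752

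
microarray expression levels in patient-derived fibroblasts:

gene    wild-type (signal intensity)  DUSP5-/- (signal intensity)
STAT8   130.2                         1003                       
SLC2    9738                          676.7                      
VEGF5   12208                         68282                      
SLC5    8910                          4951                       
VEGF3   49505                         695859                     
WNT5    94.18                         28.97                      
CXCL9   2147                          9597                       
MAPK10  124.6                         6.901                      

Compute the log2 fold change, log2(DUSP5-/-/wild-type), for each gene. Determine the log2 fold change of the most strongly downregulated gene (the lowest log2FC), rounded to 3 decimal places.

log2(1003/130.2) = 2.946  (STAT8)
log2(676.7/9738) = -3.847  (SLC2)
log2(68282/12208) = 2.484  (VEGF5)
log2(4951/8910) = -0.848  (SLC5)
log2(695859/49505) = 3.813  (VEGF3)
log2(28.97/94.18) = -1.701  (WNT5)
log2(9597/2147) = 2.160  (CXCL9)
log2(6.901/124.6) = -4.174  (MAPK10)
MAPK10 is most strongly downregulated.

-4.174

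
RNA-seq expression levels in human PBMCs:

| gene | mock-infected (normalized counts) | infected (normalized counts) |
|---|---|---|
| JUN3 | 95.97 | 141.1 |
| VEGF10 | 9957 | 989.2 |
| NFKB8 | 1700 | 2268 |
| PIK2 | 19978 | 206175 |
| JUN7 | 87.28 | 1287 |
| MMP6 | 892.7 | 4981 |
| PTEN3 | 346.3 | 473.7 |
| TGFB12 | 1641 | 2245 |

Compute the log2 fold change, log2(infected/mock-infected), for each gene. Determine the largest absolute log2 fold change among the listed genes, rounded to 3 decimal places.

3.882

log2(141.1/95.97) = 0.556  (JUN3)
log2(989.2/9957) = -3.331  (VEGF10)
log2(2268/1700) = 0.416  (NFKB8)
log2(206175/19978) = 3.367  (PIK2)
log2(1287/87.28) = 3.882  (JUN7)
log2(4981/892.7) = 2.480  (MMP6)
log2(473.7/346.3) = 0.452  (PTEN3)
log2(2245/1641) = 0.452  (TGFB12)
The largest magnitude belongs to JUN7.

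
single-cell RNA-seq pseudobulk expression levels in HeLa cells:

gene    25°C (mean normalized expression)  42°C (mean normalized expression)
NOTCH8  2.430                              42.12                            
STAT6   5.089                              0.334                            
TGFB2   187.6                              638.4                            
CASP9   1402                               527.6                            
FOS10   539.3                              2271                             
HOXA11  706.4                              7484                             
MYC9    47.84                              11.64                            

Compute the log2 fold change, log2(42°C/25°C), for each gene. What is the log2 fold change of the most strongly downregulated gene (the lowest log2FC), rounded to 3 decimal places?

-3.929

log2(42.12/2.430) = 4.115  (NOTCH8)
log2(0.334/5.089) = -3.929  (STAT6)
log2(638.4/187.6) = 1.767  (TGFB2)
log2(527.6/1402) = -1.410  (CASP9)
log2(2271/539.3) = 2.074  (FOS10)
log2(7484/706.4) = 3.405  (HOXA11)
log2(11.64/47.84) = -2.039  (MYC9)
STAT6 is most strongly downregulated.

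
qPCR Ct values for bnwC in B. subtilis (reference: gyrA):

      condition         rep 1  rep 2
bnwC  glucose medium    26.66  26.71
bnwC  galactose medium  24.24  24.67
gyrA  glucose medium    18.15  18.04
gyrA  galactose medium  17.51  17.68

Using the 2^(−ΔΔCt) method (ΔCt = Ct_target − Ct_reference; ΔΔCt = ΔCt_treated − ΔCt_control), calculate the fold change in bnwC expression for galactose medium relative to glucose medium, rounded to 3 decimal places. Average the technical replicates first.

3.317

Mean Ct: bnwC glucose medium 26.685; bnwC galactose medium 24.455; gyrA glucose medium 18.095; gyrA galactose medium 17.595
ΔCt(glucose medium) = 26.685 − 18.095 = 8.590
ΔCt(galactose medium) = 24.455 − 17.595 = 6.860
ΔΔCt = 6.860 − 8.590 = -1.730
Fold change = 2^(−(-1.730)) = 2^1.730 = 3.3173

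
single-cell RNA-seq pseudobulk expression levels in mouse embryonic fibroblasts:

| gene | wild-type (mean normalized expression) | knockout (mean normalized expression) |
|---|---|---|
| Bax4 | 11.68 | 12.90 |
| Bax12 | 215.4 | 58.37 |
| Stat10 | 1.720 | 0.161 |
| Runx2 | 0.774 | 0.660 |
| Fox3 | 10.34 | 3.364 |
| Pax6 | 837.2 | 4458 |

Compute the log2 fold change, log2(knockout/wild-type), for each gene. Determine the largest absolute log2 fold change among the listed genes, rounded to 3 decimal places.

log2(12.90/11.68) = 0.143  (Bax4)
log2(58.37/215.4) = -1.884  (Bax12)
log2(0.161/1.720) = -3.417  (Stat10)
log2(0.660/0.774) = -0.230  (Runx2)
log2(3.364/10.34) = -1.620  (Fox3)
log2(4458/837.2) = 2.413  (Pax6)
The largest magnitude belongs to Stat10.

3.417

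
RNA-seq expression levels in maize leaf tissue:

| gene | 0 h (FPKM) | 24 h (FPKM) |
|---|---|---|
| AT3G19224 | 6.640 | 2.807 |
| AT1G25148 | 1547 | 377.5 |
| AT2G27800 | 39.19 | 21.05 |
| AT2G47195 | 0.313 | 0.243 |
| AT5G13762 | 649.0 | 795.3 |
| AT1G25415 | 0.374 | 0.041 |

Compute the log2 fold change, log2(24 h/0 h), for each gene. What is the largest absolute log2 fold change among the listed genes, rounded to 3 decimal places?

3.189

log2(2.807/6.640) = -1.242  (AT3G19224)
log2(377.5/1547) = -2.035  (AT1G25148)
log2(21.05/39.19) = -0.897  (AT2G27800)
log2(0.243/0.313) = -0.365  (AT2G47195)
log2(795.3/649.0) = 0.293  (AT5G13762)
log2(0.041/0.374) = -3.189  (AT1G25415)
The largest magnitude belongs to AT1G25415.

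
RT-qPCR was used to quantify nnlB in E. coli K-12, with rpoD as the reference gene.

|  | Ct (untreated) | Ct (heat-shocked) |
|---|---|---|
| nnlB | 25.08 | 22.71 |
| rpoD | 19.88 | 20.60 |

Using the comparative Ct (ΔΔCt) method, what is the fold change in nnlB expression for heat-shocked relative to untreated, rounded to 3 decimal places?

8.515

ΔCt(untreated) = 25.080 − 19.880 = 5.200
ΔCt(heat-shocked) = 22.710 − 20.600 = 2.110
ΔΔCt = 2.110 − 5.200 = -3.090
Fold change = 2^(−(-3.090)) = 2^3.090 = 8.5150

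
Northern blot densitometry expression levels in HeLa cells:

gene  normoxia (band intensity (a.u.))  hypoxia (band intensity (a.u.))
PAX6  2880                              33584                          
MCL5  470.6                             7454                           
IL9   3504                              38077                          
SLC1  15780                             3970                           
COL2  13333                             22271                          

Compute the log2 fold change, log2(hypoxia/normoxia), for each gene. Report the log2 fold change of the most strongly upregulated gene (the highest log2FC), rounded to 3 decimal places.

3.985

log2(33584/2880) = 3.544  (PAX6)
log2(7454/470.6) = 3.985  (MCL5)
log2(38077/3504) = 3.442  (IL9)
log2(3970/15780) = -1.991  (SLC1)
log2(22271/13333) = 0.740  (COL2)
MCL5 is most strongly upregulated.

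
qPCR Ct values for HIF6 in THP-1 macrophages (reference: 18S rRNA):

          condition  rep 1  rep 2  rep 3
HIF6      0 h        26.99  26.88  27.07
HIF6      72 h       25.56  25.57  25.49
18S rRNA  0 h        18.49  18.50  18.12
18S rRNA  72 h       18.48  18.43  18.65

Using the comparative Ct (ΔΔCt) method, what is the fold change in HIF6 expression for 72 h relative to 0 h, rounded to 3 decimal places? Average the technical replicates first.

3.010

Mean Ct: HIF6 0 h 26.980; HIF6 72 h 25.540; 18S rRNA 0 h 18.370; 18S rRNA 72 h 18.520
ΔCt(0 h) = 26.980 − 18.370 = 8.610
ΔCt(72 h) = 25.540 − 18.520 = 7.020
ΔΔCt = 7.020 − 8.610 = -1.590
Fold change = 2^(−(-1.590)) = 2^1.590 = 3.0105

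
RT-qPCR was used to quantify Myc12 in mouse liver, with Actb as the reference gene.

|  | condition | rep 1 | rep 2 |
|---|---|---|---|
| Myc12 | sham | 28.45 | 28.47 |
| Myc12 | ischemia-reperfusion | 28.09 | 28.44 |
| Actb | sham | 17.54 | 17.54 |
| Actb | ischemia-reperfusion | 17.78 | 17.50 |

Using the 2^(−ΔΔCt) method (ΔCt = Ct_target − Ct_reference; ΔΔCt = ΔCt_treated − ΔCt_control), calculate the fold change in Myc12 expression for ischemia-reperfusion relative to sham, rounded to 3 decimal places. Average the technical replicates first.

1.227

Mean Ct: Myc12 sham 28.460; Myc12 ischemia-reperfusion 28.265; Actb sham 17.540; Actb ischemia-reperfusion 17.640
ΔCt(sham) = 28.460 − 17.540 = 10.920
ΔCt(ischemia-reperfusion) = 28.265 − 17.640 = 10.625
ΔΔCt = 10.625 − 10.920 = -0.295
Fold change = 2^(−(-0.295)) = 2^0.295 = 1.2269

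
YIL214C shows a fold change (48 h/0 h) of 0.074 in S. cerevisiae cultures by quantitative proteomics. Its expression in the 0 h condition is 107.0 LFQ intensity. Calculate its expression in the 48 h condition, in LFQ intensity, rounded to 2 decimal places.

48 h expression = 107.0 × 0.074 = 7.92

7.92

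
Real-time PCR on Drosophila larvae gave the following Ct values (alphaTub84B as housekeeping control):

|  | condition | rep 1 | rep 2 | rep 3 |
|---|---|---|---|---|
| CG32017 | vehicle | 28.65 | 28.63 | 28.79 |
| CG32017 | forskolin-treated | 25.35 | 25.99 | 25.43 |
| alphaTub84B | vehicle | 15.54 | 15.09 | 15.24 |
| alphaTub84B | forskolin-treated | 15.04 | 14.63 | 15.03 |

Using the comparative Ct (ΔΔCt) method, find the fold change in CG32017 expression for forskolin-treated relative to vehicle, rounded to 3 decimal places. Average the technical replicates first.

6.543

Mean Ct: CG32017 vehicle 28.690; CG32017 forskolin-treated 25.590; alphaTub84B vehicle 15.290; alphaTub84B forskolin-treated 14.900
ΔCt(vehicle) = 28.690 − 15.290 = 13.400
ΔCt(forskolin-treated) = 25.590 − 14.900 = 10.690
ΔΔCt = 10.690 − 13.400 = -2.710
Fold change = 2^(−(-2.710)) = 2^2.710 = 6.5432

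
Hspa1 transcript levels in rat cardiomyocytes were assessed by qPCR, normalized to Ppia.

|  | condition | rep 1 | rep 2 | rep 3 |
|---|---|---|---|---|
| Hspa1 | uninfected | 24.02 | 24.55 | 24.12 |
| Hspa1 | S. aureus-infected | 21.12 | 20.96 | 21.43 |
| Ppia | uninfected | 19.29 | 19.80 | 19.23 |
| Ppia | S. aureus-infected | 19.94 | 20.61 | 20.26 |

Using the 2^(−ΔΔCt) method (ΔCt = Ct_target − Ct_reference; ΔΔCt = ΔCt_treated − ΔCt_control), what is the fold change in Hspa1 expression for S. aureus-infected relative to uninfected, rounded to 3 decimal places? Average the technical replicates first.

14.825

Mean Ct: Hspa1 uninfected 24.230; Hspa1 S. aureus-infected 21.170; Ppia uninfected 19.440; Ppia S. aureus-infected 20.270
ΔCt(uninfected) = 24.230 − 19.440 = 4.790
ΔCt(S. aureus-infected) = 21.170 − 20.270 = 0.900
ΔΔCt = 0.900 − 4.790 = -3.890
Fold change = 2^(−(-3.890)) = 2^3.890 = 14.8254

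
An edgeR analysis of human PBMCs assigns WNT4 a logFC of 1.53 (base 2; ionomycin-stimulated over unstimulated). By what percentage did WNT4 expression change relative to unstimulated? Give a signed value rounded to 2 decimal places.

Fold change = 2^(1.53) = 2.8879
Percent change = (FC − 1) × 100% = (2.8879 − 1) × 100 = 188.79%

188.79%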